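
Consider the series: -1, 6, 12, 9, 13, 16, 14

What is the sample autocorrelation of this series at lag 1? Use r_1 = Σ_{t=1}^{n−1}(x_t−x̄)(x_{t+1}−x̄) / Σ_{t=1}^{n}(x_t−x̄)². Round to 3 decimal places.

0.364

Mean x̄ = (-1 + 6 + 12 + 9 + 13 + 16 + 14)/7 = 9.8571
Deviations from mean: -10.8571, -3.8571, 2.1429, -0.8571, 3.1429, 6.1429, 4.1429
Numerator Σ_{t=1}^{6}(x_t−x̄)(x_{t+1}−x̄) = 73.8367
Denominator Σ(x_t−x̄)² = 202.8571
r_1 = 73.8367 / 202.8571 = 0.364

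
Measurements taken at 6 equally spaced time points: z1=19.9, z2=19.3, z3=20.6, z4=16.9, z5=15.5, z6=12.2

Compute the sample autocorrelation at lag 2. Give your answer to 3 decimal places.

0.070

Mean z̄ = (19.9 + 19.3 + 20.6 + 16.9 + 15.5 + 12.2)/6 = 17.4000
Deviations from mean: 2.5000, 1.9000, 3.2000, -0.5000, -1.9000, -5.2000
Numerator Σ_{t=1}^{4}(z_t−z̄)(z_{t+2}−z̄) = 3.5700
Denominator Σ(z_t−z̄)² = 51.0000
r_2 = 3.5700 / 51.0000 = 0.070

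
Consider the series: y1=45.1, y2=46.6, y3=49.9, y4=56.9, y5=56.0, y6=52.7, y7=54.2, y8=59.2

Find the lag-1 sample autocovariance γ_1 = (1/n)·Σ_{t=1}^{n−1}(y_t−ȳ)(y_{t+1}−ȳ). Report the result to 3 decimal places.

9.411

Mean ȳ = (45.1 + 46.6 + 49.9 + 56.9 + 56.0 + 52.7 + 54.2 + 59.2)/8 = 52.5750
Σ_{t=1}^{7}(y_t−ȳ)(y_{t+1}−ȳ) = 75.2869
γ_1 = 75.2869 / 8 = 9.411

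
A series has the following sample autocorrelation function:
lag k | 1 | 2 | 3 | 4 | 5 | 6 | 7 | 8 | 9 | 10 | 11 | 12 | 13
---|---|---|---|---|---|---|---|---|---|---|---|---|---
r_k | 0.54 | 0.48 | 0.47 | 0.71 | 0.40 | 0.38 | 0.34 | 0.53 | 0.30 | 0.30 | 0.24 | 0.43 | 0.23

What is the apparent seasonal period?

The largest autocorrelation is r_4 = 0.71; the remaining lags stay at or below 0.54. The elevated value at lag 1 (0.54), dropping to 0.48 at lag 2, reflects decaying short-term dependence rather than seasonality.
The dominant spike at lag 4 indicates a seasonal period of 4.

4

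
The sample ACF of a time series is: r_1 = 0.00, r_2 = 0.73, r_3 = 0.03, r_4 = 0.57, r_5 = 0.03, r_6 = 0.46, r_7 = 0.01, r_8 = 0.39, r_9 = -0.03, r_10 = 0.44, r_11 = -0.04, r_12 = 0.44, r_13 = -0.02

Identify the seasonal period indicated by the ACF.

The largest autocorrelation is r_2 = 0.73, with weaker echoes at lags 4 (0.57), 6 (0.46), 8 (0.39), 10 (0.44) and 12 (0.44); the remaining lags stay at or below 0.03.
The dominant spike at lag 2 indicates a seasonal period of 2.

2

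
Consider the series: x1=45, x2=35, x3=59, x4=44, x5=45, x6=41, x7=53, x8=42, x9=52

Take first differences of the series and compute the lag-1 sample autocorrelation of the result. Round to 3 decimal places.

-0.717

First differences Δx: -10, 24, -15, 1, -4, 12, -11, 10
Mean of differences = 0.8750
Numerator Σ(Δx_t−Δx̄)(Δx_{t+1}−Δx̄) = -915.8906
Denominator Σ(Δx_t−Δx̄)² = 1276.8750
r_1(Δx) = -915.8906 / 1276.8750 = -0.717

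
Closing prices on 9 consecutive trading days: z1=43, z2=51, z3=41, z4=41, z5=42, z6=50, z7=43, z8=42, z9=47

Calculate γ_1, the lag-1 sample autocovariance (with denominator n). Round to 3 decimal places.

-4.010

Mean z̄ = (43 + 51 + 41 + 41 + 42 + 50 + 43 + 42 + 47)/9 = 44.4444
Σ_{t=1}^{8}(z_t−z̄)(z_{t+1}−z̄) = -36.0864
γ_1 = -36.0864 / 9 = -4.010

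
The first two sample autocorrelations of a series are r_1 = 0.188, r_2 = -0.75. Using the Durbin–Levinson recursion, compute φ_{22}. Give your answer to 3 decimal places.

φ_{22} = (r_2 − r_1²) / (1 − r_1²)
r_1² = (0.188)² = 0.035344
Numerator = -0.75 − 0.0353 = -0.7853; denominator = 1 − 0.0353 = 0.9647
φ_{22} = -0.7853 / 0.9647 = -0.814

-0.814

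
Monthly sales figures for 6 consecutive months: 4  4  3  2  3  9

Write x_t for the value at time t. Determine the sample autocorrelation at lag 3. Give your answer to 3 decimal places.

Mean x̄ = (4 + 4 + 3 + 2 + 3 + 9)/6 = 4.1667
Deviations from mean: -0.1667, -0.1667, -1.1667, -2.1667, -1.1667, 4.8333
Σ(x_t−x̄)(x_{t+3}−x̄) = (0.3611) + (0.1944) + (-5.6389) = -5.0833
Denominator Σ(x_t−x̄)² = 30.8333
r_3 = -5.0833 / 30.8333 = -0.165

-0.165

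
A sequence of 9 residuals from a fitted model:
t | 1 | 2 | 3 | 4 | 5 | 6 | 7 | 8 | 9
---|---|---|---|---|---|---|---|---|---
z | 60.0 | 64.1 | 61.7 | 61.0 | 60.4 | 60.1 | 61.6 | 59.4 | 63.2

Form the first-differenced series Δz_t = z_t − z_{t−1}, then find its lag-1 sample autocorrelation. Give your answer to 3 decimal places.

First differences Δz: 4.1, -2.4, -0.7, -0.6, -0.3, 1.5, -2.2, 3.8
Mean of differences = 0.4000
Numerator Σ(Δz_t−Δz̄)(Δz_{t+1}−Δz̄) = -17.9500
Denominator Σ(Δz_t−Δz̄)² = 43.7600
r_1(Δz) = -17.9500 / 43.7600 = -0.410

-0.410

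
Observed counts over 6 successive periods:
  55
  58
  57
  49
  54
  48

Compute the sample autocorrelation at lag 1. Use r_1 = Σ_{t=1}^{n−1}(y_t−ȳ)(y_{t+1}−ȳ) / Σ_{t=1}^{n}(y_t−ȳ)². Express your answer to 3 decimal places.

0.020

Mean ȳ = (55 + 58 + 57 + 49 + 54 + 48)/6 = 53.5000
Deviations from mean: 1.5000, 4.5000, 3.5000, -4.5000, 0.5000, -5.5000
Σ(y_t−ȳ)(y_{t+1}−ȳ) = (6.7500) + (15.7500) + (-15.7500) + (-2.2500) + (-2.7500) = 1.7500
Denominator Σ(y_t−ȳ)² = 85.5000
r_1 = 1.7500 / 85.5000 = 0.020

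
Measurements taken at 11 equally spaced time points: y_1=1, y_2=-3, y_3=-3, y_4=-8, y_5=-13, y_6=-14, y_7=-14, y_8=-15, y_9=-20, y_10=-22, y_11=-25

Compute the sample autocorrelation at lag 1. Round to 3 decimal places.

0.681

Mean ȳ = (1 − 3 − 3 − 8 − 13 − 14 − 14 − 15 − 20 − 22 − 25)/11 = -12.3636
Numerator Σ_{t=1}^{10}(y_t−ȳ)(y_{t+1}−ȳ) = 474.4132
Denominator Σ(y_t−ȳ)² = 696.5455
r_1 = 474.4132 / 696.5455 = 0.681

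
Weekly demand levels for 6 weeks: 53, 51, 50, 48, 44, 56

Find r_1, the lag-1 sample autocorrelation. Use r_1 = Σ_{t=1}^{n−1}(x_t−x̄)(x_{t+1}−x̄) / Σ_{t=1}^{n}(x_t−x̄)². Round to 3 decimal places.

-0.220

Mean x̄ = (53 + 51 + 50 + 48 + 44 + 56)/6 = 50.3333
Σ(x_t−x̄)(x_{t+1}−x̄) = (1.7778) + (-0.2222) + (0.7778) + (14.7778) + (-35.8889) = -18.7778
Denominator Σ(x_t−x̄)² = 85.3333
r_1 = -18.7778 / 85.3333 = -0.220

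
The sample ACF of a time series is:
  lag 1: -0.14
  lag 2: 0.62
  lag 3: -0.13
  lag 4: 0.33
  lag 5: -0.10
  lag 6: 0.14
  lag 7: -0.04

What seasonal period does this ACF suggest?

The largest autocorrelation is r_2 = 0.62, with a weaker echo at lag 4 (0.33); the remaining lags stay at or below 0.14.
The dominant spike at lag 2 indicates a seasonal period of 2.

2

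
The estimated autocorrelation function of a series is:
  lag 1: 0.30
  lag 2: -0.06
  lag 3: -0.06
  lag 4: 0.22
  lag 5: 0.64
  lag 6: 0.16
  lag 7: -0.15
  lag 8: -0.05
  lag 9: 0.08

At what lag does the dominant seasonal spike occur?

The largest autocorrelation is r_5 = 0.64; the remaining lags stay at or below 0.30.
The dominant spike at lag 5 indicates a seasonal period of 5.

5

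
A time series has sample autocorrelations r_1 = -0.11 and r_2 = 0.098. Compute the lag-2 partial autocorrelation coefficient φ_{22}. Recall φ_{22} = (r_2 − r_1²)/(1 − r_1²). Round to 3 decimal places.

φ_{22} = (r_2 − r_1²) / (1 − r_1²)
r_1² = (-0.11)² = 0.0121
Numerator = 0.098 − 0.0121 = 0.0859; denominator = 1 − 0.0121 = 0.9879
φ_{22} = 0.0859 / 0.9879 = 0.087

0.087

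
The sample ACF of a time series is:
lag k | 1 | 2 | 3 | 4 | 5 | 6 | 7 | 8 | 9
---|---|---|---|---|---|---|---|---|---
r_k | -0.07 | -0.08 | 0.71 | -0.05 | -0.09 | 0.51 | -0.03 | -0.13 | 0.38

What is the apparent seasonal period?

3

The largest autocorrelation is r_3 = 0.71, with weaker echoes at lags 6 (0.51) and 9 (0.38); the remaining lags stay at or below -0.03.
The dominant spike at lag 3 indicates a seasonal period of 3.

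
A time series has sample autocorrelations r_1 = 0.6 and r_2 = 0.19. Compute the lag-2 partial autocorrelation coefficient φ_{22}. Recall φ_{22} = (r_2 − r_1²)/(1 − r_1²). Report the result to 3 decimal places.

-0.266

φ_{22} = (r_2 − r_1²) / (1 − r_1²)
r_1² = (0.6)² = 0.36
Numerator = 0.19 − 0.3600 = -0.1700; denominator = 1 − 0.3600 = 0.6400
φ_{22} = -0.1700 / 0.6400 = -0.266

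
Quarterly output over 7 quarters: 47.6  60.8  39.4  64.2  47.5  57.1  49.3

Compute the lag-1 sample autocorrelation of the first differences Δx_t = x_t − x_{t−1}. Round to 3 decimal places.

First differences Δx: 13.2, -21.4, 24.8, -16.7, 9.6, -7.8
Mean of differences = 0.2833
Numerator Σ(Δx_t−Δx̄)(Δx_{t+1}−Δx̄) = -1461.5919
Denominator Σ(Δx_t−Δx̄)² = 1678.6483
r_1(Δx) = -1461.5919 / 1678.6483 = -0.871

-0.871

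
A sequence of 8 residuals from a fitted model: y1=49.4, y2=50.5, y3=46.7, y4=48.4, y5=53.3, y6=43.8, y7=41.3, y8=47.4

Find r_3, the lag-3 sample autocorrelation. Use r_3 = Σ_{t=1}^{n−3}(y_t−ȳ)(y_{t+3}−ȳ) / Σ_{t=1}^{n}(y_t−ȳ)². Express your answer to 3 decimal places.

0.152

Mean ȳ = (49.4 + 50.5 + 46.7 + 48.4 + 53.3 + 43.8 + 41.3 + 47.4)/8 = 47.6000
Deviations from mean: 1.8000, 2.9000, -0.9000, 0.8000, 5.7000, -3.8000, -6.3000, -0.2000
Σ(y_t−ȳ)(y_{t+3}−ȳ) = (1.4400) + (16.5300) + (3.4200) + (-5.0400) + (-1.1400) = 15.2100
Denominator Σ(y_t−ȳ)² = 99.7600
r_3 = 15.2100 / 99.7600 = 0.152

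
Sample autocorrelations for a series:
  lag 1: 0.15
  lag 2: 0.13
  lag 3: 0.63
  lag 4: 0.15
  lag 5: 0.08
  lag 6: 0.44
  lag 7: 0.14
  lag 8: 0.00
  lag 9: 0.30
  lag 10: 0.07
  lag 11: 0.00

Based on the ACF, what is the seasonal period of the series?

3

The largest autocorrelation is r_3 = 0.63, with weaker echoes at lags 6 (0.44) and 9 (0.30); the remaining lags stay at or below 0.15.
The dominant spike at lag 3 indicates a seasonal period of 3.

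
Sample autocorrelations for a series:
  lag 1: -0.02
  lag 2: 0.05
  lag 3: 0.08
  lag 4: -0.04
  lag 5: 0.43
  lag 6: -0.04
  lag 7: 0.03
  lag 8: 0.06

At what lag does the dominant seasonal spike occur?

5

The largest autocorrelation is r_5 = 0.43; the remaining lags stay at or below 0.08.
The dominant spike at lag 5 indicates a seasonal period of 5.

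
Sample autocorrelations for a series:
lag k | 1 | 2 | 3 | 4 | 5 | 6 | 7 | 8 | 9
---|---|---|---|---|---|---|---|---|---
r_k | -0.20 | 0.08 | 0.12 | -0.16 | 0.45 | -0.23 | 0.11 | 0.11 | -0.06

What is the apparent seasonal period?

The largest autocorrelation is r_5 = 0.45; the remaining lags stay at or below 0.12.
The dominant spike at lag 5 indicates a seasonal period of 5.

5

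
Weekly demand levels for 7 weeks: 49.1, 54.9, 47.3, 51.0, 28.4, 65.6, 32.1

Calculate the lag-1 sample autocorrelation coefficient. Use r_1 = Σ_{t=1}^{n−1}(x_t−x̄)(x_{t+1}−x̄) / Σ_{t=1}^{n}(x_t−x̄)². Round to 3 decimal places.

-0.678

Mean x̄ = (49.1 + 54.9 + 47.3 + 51.0 + 28.4 + 65.6 + 32.1)/7 = 46.9143
Numerator Σ_{t=1}^{6}(x_t−x̄)(x_{t+1}−x̄) = -676.3016
Denominator Σ(x_t−x̄)² = 996.7886
r_1 = -676.3016 / 996.7886 = -0.678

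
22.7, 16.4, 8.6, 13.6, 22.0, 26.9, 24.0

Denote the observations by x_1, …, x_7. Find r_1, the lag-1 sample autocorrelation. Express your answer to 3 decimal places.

Mean x̄ = (22.7 + 16.4 + 8.6 + 13.6 + 22.0 + 26.9 + 24.0)/7 = 19.1714
Deviations from mean: 3.5286, -2.7714, -10.5714, -5.5714, 2.8286, 7.7286, 4.8286
Σ(x_t−x̄)(x_{t+1}−x̄) = (-9.7792) + (29.2980) + (58.8980) + (-15.7592) + (21.8608) + (37.3180) = 121.8363
Denominator Σ(x_t−x̄)² = 253.9743
r_1 = 121.8363 / 253.9743 = 0.480

0.480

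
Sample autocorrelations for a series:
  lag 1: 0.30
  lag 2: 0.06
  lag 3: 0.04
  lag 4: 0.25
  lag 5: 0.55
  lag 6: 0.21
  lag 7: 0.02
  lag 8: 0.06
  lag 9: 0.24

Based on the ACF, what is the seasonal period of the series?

5

The largest autocorrelation is r_5 = 0.55; the remaining lags stay at or below 0.30. The elevated value at lag 1 (0.30), dropping to 0.06 at lag 2, reflects decaying short-term dependence rather than seasonality.
The dominant spike at lag 5 indicates a seasonal period of 5.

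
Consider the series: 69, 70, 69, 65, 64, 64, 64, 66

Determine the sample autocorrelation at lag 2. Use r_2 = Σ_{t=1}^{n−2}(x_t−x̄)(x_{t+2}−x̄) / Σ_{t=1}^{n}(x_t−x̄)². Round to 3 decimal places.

0.119

Mean x̄ = (69 + 70 + 69 + 65 + 64 + 64 + 64 + 66)/8 = 66.3750
Deviations from mean: 2.6250, 3.6250, 2.6250, -1.3750, -2.3750, -2.3750, -2.3750, -0.3750
Numerator Σ_{t=1}^{6}(x_t−x̄)(x_{t+2}−x̄) = 5.4688
Denominator Σ(x_t−x̄)² = 45.8750
r_2 = 5.4688 / 45.8750 = 0.119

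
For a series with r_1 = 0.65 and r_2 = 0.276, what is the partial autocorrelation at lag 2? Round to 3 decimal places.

φ_{22} = (r_2 − r_1²) / (1 − r_1²)
r_1² = (0.65)² = 0.4225
Numerator = 0.276 − 0.4225 = -0.1465; denominator = 1 − 0.4225 = 0.5775
φ_{22} = -0.1465 / 0.5775 = -0.254

-0.254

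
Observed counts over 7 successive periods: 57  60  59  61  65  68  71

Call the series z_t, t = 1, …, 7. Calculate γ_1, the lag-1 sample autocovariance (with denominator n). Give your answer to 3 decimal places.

Mean z̄ = (57 + 60 + 59 + 61 + 65 + 68 + 71)/7 = 63.0000
Deviations: -6.0000, -3.0000, -4.0000, -2.0000, 2.0000, 5.0000, 8.0000
Σ_{t=1}^{6}(z_t−z̄)(z_{t+1}−z̄) = 84.0000
γ_1 = 84.0000 / 7 = 12.000

12.000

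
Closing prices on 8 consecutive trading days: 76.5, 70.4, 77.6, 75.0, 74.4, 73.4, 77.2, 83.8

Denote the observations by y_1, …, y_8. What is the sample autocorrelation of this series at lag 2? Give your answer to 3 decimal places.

Mean ȳ = (76.5 + 70.4 + 77.6 + 75.0 + 74.4 + 73.4 + 77.2 + 83.8)/8 = 76.0375
Deviations from mean: 0.4625, -5.6375, 1.5625, -1.0375, -1.6375, -2.6375, 1.1625, 7.7625
Σ(y_t−ȳ)(y_{t+2}−ȳ) = (0.7227) + (5.8489) + (-2.5586) + (2.7364) + (-1.9036) + (-20.4736) = -15.6278
Denominator Σ(y_t−ȳ)² = 106.7588
r_2 = -15.6278 / 106.7588 = -0.146

-0.146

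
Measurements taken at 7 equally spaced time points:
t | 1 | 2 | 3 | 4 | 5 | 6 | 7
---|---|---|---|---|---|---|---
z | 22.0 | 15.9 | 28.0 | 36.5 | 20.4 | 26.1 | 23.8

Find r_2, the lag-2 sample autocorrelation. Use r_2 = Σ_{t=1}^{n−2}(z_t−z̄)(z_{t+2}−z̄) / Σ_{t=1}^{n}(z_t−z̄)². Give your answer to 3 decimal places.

Mean z̄ = (22.0 + 15.9 + 28.0 + 36.5 + 20.4 + 26.1 + 23.8)/7 = 24.6714
Deviations from mean: -2.6714, -8.7714, 3.3286, 11.8286, -4.2714, 1.4286, -0.8714
Σ(z_t−z̄)(z_{t+2}−z̄) = (-8.8920) + (-103.7535) + (-14.2178) + (16.8980) + (3.7222) = -106.2431
Denominator Σ(z_t−z̄)² = 256.1143
r_2 = -106.2431 / 256.1143 = -0.415

-0.415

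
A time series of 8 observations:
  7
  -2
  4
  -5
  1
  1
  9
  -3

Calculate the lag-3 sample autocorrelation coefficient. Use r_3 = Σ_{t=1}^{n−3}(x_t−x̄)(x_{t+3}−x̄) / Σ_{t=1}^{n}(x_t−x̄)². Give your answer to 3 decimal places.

Mean x̄ = (7 − 2 + 4 − 5 + 1 + 1 + 9 − 3)/8 = 1.5000
Deviations from mean: 5.5000, -3.5000, 2.5000, -6.5000, -0.5000, -0.5000, 7.5000, -4.5000
Numerator Σ_{t=1}^{5}(x_t−x̄)(x_{t+3}−x̄) = -81.7500
Denominator Σ(x_t−x̄)² = 168.0000
r_3 = -81.7500 / 168.0000 = -0.487

-0.487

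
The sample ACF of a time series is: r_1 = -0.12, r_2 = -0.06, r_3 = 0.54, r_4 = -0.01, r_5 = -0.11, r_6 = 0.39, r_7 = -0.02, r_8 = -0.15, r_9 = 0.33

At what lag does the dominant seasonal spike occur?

3

The largest autocorrelation is r_3 = 0.54, with weaker echoes at lags 6 (0.39) and 9 (0.33); the remaining lags stay at or below -0.01.
The dominant spike at lag 3 indicates a seasonal period of 3.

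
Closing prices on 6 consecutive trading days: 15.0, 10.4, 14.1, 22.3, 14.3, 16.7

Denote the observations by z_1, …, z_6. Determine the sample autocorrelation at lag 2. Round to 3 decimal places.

Mean z̄ = (15.0 + 10.4 + 14.1 + 22.3 + 14.3 + 16.7)/6 = 15.4667
Deviations from mean: -0.4667, -5.0667, -1.3667, 6.8333, -1.1667, 1.2333
Σ(z_t−z̄)(z_{t+2}−z̄) = (0.6378) + (-34.6222) + (1.5944) + (8.4278) = -23.9622
Denominator Σ(z_t−z̄)² = 77.3333
r_2 = -23.9622 / 77.3333 = -0.310

-0.310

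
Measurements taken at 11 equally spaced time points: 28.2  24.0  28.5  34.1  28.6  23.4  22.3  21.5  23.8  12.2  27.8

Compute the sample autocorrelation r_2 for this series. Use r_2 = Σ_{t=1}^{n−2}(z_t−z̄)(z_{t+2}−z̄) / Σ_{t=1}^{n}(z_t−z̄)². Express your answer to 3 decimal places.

Mean z̄ = (28.2 + 24.0 + 28.5 + 34.1 + 28.6 + 23.4 + 22.3 + 21.5 + 23.8 + 12.2 + 27.8)/11 = 24.9455
Numerator Σ_{t=1}^{9}(z_t−z̄)(z_{t+2}−z̄) = 41.0868
Denominator Σ(z_t−z̄)² = 314.4473
r_2 = 41.0868 / 314.4473 = 0.131

0.131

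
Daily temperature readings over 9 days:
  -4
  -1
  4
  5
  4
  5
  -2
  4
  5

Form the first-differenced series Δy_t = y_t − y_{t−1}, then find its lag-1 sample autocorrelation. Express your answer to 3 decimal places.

First differences Δy: 3, 5, 1, -1, 1, -7, 6, 1
Mean of differences = 1.1250
Numerator Σ(Δy_t−Δȳ)(Δy_{t+1}−Δȳ) = -31.8906
Denominator Σ(Δy_t−Δȳ)² = 112.8750
r_1(Δy) = -31.8906 / 112.8750 = -0.283

-0.283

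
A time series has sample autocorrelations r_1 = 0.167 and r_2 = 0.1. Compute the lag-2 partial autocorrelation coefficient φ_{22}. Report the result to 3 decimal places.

0.074

φ_{22} = (r_2 − r_1²) / (1 − r_1²)
r_1² = (0.167)² = 0.027889
Numerator = 0.1 − 0.0279 = 0.0721; denominator = 1 − 0.0279 = 0.9721
φ_{22} = 0.0721 / 0.9721 = 0.074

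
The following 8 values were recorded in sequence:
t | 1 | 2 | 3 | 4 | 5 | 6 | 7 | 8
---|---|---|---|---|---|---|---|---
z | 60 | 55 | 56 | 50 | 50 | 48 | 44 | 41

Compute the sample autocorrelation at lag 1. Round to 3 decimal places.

0.515

Mean z̄ = (60 + 55 + 56 + 50 + 50 + 48 + 44 + 41)/8 = 50.5000
Σ(z_t−z̄)(z_{t+1}−z̄) = (42.7500) + (24.7500) + (-2.7500) + (0.2500) + (1.2500) + (16.2500) + (61.7500) = 144.2500
Denominator Σ(z_t−z̄)² = 280.0000
r_1 = 144.2500 / 280.0000 = 0.515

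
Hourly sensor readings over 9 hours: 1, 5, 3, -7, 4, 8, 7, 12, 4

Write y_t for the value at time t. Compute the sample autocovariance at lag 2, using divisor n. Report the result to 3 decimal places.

-2.163

Mean ȳ = (1 + 5 + 3 − 7 + 4 + 8 + 7 + 12 + 4)/9 = 4.1111
Σ_{t=1}^{7}(y_t−ȳ)(y_{t+2}−ȳ) = -19.4691
γ_2 = -19.4691 / 9 = -2.163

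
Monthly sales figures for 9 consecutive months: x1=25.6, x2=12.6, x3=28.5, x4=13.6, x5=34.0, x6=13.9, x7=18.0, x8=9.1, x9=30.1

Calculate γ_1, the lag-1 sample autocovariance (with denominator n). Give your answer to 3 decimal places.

Mean x̄ = (25.6 + 12.6 + 28.5 + 13.6 + 34.0 + 13.9 + 18.0 + 9.1 + 30.1)/9 = 20.6000
Σ_{t=1}^{8}(x_t−x̄)(x_{t+1}−x̄) = -404.0100
γ_1 = -404.0100 / 9 = -44.890

-44.890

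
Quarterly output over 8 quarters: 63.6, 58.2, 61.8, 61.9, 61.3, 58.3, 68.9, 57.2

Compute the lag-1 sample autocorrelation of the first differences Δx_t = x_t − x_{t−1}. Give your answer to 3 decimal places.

-0.557

First differences Δx: -5.4, 3.6, 0.1, -0.6, -3.0, 10.6, -11.7
Mean of differences = -0.9143
Numerator Σ(Δx_t−Δx̄)(Δx_{t+1}−Δx̄) = -164.2131
Denominator Σ(Δx_t−Δx̄)² = 294.8886
r_1(Δx) = -164.2131 / 294.8886 = -0.557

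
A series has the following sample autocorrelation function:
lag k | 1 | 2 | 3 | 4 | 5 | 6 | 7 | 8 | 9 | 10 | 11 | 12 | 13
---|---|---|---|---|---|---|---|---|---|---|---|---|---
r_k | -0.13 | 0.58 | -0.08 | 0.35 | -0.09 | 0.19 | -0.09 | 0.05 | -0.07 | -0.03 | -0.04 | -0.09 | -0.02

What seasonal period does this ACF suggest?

The largest autocorrelation is r_2 = 0.58, with weaker echoes at lags 4 (0.35) and 6 (0.19); the remaining lags stay at or below 0.05.
The dominant spike at lag 2 indicates a seasonal period of 2.

2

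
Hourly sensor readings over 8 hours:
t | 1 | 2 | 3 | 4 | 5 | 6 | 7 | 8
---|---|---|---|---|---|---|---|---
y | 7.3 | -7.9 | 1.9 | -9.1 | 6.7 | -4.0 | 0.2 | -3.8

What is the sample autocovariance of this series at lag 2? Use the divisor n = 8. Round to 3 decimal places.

Mean ȳ = (7.3 − 7.9 + 1.9 − 9.1 + 6.7 − 4.0 + 0.2 − 3.8)/8 = -1.0875
Σ_{t=1}^{6}(y_t−ȳ)(y_{t+2}−ȳ) = 144.1709
γ_2 = 144.1709 / 8 = 18.021

18.021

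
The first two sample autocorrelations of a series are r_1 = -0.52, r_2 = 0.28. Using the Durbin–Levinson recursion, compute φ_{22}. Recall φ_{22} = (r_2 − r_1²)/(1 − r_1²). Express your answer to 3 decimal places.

0.013

φ_{22} = (r_2 − r_1²) / (1 − r_1²)
r_1² = (-0.52)² = 0.2704
Numerator = 0.28 − 0.2704 = 0.0096; denominator = 1 − 0.2704 = 0.7296
φ_{22} = 0.0096 / 0.7296 = 0.013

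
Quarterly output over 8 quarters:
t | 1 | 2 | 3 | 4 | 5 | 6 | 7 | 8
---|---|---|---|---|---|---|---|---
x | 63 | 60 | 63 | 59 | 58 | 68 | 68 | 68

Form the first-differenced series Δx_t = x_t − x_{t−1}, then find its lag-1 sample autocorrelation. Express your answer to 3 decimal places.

-0.253

First differences Δx: -3, 3, -4, -1, 10, 0, 0
Mean of differences = 0.7143
Numerator Σ(Δx_t−Δx̄)(Δx_{t+1}−Δx̄) = -33.2245
Denominator Σ(Δx_t−Δx̄)² = 131.4286
r_1(Δx) = -33.2245 / 131.4286 = -0.253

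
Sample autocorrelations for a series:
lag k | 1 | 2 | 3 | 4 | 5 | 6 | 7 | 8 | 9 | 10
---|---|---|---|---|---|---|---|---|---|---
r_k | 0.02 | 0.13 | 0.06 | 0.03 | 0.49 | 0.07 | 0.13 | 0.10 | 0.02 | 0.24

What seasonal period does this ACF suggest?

The largest autocorrelation is r_5 = 0.49, with a weaker echo at lag 10 (0.24); the remaining lags stay at or below 0.13.
The dominant spike at lag 5 indicates a seasonal period of 5.

5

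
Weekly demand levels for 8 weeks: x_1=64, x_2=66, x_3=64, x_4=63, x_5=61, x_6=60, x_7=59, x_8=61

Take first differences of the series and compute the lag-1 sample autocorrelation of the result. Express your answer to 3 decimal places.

-0.123

First differences Δx: 2, -2, -1, -2, -1, -1, 2
Mean of differences = -0.4286
Numerator Σ(Δx_t−Δx̄)(Δx_{t+1}−Δx̄) = -2.1837
Denominator Σ(Δx_t−Δx̄)² = 17.7143
r_1(Δx) = -2.1837 / 17.7143 = -0.123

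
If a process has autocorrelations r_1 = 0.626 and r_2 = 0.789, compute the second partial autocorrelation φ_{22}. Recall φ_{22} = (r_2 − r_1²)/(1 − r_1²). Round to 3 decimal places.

0.653

φ_{22} = (r_2 − r_1²) / (1 − r_1²)
r_1² = (0.626)² = 0.391876
Numerator = 0.789 − 0.3919 = 0.3971; denominator = 1 − 0.3919 = 0.6081
φ_{22} = 0.3971 / 0.6081 = 0.653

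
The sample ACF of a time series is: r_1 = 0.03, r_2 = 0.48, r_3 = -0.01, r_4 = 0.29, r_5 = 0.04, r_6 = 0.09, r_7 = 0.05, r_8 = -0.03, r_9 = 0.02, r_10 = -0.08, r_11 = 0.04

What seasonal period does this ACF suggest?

The largest autocorrelation is r_2 = 0.48, with a weaker echo at lag 4 (0.29); the remaining lags stay at or below 0.09.
The dominant spike at lag 2 indicates a seasonal period of 2.

2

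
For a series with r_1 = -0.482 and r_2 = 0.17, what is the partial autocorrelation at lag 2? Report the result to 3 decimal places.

φ_{22} = (r_2 − r_1²) / (1 − r_1²)
r_1² = (-0.482)² = 0.232324
Numerator = 0.17 − 0.2323 = -0.0623; denominator = 1 − 0.2323 = 0.7677
φ_{22} = -0.0623 / 0.7677 = -0.081

-0.081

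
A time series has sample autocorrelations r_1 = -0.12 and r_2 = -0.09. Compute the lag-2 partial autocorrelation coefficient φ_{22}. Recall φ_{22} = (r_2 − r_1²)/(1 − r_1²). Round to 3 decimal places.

-0.106

φ_{22} = (r_2 − r_1²) / (1 − r_1²)
r_1² = (-0.12)² = 0.0144
Numerator = -0.09 − 0.0144 = -0.1044; denominator = 1 − 0.0144 = 0.9856
φ_{22} = -0.1044 / 0.9856 = -0.106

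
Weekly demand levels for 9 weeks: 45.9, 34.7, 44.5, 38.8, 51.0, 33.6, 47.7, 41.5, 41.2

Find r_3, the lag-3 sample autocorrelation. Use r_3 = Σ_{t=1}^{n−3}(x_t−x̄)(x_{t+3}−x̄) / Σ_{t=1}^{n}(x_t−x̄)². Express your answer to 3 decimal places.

-0.426

Mean x̄ = (45.9 + 34.7 + 44.5 + 38.8 + 51.0 + 33.6 + 47.7 + 41.5 + 41.2)/9 = 42.1000
Numerator Σ_{t=1}^{6}(x_t−x̄)(x_{t+3}−x̄) = -114.9700
Denominator Σ(x_t−x̄)² = 269.8400
r_3 = -114.9700 / 269.8400 = -0.426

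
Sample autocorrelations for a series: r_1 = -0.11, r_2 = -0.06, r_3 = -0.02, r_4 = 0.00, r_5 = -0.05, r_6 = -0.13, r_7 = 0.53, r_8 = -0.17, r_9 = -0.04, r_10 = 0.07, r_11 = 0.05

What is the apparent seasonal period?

The largest autocorrelation is r_7 = 0.53; the remaining lags stay at or below 0.07.
The dominant spike at lag 7 indicates a seasonal period of 7.

7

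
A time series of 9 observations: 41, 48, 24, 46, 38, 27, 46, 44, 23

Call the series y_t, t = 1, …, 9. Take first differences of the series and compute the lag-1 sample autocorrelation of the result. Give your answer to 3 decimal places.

First differences Δy: 7, -24, 22, -8, -11, 19, -2, -21
Mean of differences = -2.2500
Numerator Σ(Δy_t−Δȳ)(Δy_{t+1}−Δȳ) = -1003.0625
Denominator Σ(Δy_t−Δȳ)² = 2059.5000
r_1(Δy) = -1003.0625 / 2059.5000 = -0.487

-0.487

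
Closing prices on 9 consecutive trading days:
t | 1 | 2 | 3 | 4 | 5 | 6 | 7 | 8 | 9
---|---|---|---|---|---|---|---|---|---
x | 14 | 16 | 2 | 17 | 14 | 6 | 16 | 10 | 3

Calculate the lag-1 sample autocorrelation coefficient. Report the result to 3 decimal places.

-0.373

Mean x̄ = (14 + 16 + 2 + 17 + 14 + 6 + 16 + 10 + 3)/9 = 10.8889
Numerator Σ_{t=1}^{8}(x_t−x̄)(x_{t+1}−x̄) = -102.5679
Denominator Σ(x_t−x̄)² = 274.8889
r_1 = -102.5679 / 274.8889 = -0.373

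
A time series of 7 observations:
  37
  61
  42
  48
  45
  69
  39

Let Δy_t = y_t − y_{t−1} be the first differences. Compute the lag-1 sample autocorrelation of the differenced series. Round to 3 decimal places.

First differences Δy: 24, -19, 6, -3, 24, -30
Mean of differences = 0.3333
Numerator Σ(Δy_t−Δȳ)(Δy_{t+1}−Δȳ) = -1382.7778
Denominator Σ(Δy_t−Δȳ)² = 2457.3333
r_1(Δy) = -1382.7778 / 2457.3333 = -0.563

-0.563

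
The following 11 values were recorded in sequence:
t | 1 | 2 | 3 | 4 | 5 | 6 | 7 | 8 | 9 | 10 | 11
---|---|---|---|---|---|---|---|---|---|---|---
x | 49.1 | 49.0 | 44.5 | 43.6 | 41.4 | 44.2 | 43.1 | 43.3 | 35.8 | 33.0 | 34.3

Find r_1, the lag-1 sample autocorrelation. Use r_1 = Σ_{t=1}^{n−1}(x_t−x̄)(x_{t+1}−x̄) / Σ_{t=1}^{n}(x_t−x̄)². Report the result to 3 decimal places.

Mean x̄ = (49.1 + 49.0 + 44.5 + 43.6 + 41.4 + 44.2 + 43.1 + 43.3 + 35.8 + 33.0 + 34.3)/11 = 41.9364
Numerator Σ_{t=1}^{10}(x_t−x̄)(x_{t+1}−x̄) = 189.7996
Denominator Σ(x_t−x̄)² = 295.0055
r_1 = 189.7996 / 295.0055 = 0.643

0.643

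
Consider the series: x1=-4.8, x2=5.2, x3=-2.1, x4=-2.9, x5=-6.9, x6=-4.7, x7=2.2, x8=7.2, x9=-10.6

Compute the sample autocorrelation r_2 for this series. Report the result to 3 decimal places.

Mean x̄ = (-4.8 + 5.2 − 2.1 − 2.9 − 6.9 − 4.7 + 2.2 + 7.2 − 10.6)/9 = -1.9333
Σ(x_t−x̄)(x_{t+2}−x̄) = (0.4778) + (-6.8956) + (0.8278) + (2.6744) + (-20.5289) + (-25.2689) + (-35.8222) = -84.5356
Denominator Σ(x_t−x̄)² = 268.0000
r_2 = -84.5356 / 268.0000 = -0.315

-0.315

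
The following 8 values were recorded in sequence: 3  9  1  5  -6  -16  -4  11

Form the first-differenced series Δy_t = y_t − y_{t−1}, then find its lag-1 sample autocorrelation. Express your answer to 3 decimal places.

0.085

First differences Δy: 6, -8, 4, -11, -10, 12, 15
Mean of differences = 1.1429
Numerator Σ(Δy_t−Δȳ)(Δy_{t+1}−Δȳ) = 59.5510
Denominator Σ(Δy_t−Δȳ)² = 696.8571
r_1(Δy) = 59.5510 / 696.8571 = 0.085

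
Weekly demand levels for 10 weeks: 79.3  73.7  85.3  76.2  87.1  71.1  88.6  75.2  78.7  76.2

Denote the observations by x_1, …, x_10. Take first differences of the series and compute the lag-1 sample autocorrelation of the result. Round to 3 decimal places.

First differences Δx: -5.6, 11.6, -9.1, 10.9, -16.0, 17.5, -13.4, 3.5, -2.5
Mean of differences = -0.3444
Numerator Σ(Δx_t−Δx̄)(Δx_{t+1}−Δx̄) = -1012.6564
Denominator Σ(Δx_t−Δx̄)² = 1126.7822
r_1(Δx) = -1012.6564 / 1126.7822 = -0.899

-0.899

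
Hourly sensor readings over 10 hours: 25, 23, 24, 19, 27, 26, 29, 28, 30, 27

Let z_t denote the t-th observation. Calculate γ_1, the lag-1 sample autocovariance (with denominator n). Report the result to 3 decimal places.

3.356

Mean z̄ = (25 + 23 + 24 + 19 + 27 + 26 + 29 + 28 + 30 + 27)/10 = 25.8000
Σ_{t=1}^{9}(z_t−z̄)(z_{t+1}−z̄) = 33.5600
γ_1 = 33.5600 / 10 = 3.356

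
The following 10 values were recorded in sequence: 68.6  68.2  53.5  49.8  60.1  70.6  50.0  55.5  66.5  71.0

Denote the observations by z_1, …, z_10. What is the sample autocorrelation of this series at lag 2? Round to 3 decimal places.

-0.583

Mean z̄ = (68.6 + 68.2 + 53.5 + 49.8 + 60.1 + 70.6 + 50.0 + 55.5 + 66.5 + 71.0)/10 = 61.3800
Numerator Σ_{t=1}^{8}(z_t−z̄)(z_{t+2}−z̄) = -387.0288
Denominator Σ(z_t−z̄)² = 664.3160
r_2 = -387.0288 / 664.3160 = -0.583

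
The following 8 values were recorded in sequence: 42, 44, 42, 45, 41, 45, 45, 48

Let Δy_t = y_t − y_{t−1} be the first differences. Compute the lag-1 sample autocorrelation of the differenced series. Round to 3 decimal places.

-0.749

First differences Δy: 2, -2, 3, -4, 4, 0, 3
Mean of differences = 0.8571
Numerator Σ(Δy_t−Δȳ)(Δy_{t+1}−Δȳ) = -39.5918
Denominator Σ(Δy_t−Δȳ)² = 52.8571
r_1(Δy) = -39.5918 / 52.8571 = -0.749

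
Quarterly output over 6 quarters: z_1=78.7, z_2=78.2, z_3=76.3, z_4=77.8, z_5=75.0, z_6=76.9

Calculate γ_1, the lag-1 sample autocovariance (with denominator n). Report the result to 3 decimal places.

-0.113

Mean z̄ = (78.7 + 78.2 + 76.3 + 77.8 + 75.0 + 76.9)/6 = 77.1500
Deviations: 1.5500, 1.0500, -0.8500, 0.6500, -2.1500, -0.2500
Σ_{t=1}^{5}(z_t−z̄)(z_{t+1}−z̄) = -0.6775
γ_1 = -0.6775 / 6 = -0.113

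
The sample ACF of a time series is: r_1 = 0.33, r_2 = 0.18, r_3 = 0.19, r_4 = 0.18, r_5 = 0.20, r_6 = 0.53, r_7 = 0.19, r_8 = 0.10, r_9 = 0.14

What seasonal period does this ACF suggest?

6

The largest autocorrelation is r_6 = 0.53; the remaining lags stay at or below 0.33. The elevated value at lag 1 (0.33), dropping to 0.18 at lag 2, reflects decaying short-term dependence rather than seasonality.
The dominant spike at lag 6 indicates a seasonal period of 6.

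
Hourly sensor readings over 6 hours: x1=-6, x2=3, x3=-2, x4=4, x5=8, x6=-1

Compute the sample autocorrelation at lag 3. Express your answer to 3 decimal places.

-0.008

Mean x̄ = (-6 + 3 − 2 + 4 + 8 − 1)/6 = 1.0000
Deviations from mean: -7.0000, 2.0000, -3.0000, 3.0000, 7.0000, -2.0000
Numerator Σ_{t=1}^{3}(x_t−x̄)(x_{t+3}−x̄) = -1.0000
Denominator Σ(x_t−x̄)² = 124.0000
r_3 = -1.0000 / 124.0000 = -0.008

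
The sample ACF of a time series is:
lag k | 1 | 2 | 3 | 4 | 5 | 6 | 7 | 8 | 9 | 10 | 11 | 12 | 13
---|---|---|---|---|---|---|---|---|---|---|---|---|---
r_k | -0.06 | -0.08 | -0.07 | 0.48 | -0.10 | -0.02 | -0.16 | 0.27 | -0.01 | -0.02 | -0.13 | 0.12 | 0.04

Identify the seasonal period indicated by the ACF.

4

The largest autocorrelation is r_4 = 0.48, with a weaker echo at lag 8 (0.27); the remaining lags stay at or below 0.12.
The dominant spike at lag 4 indicates a seasonal period of 4.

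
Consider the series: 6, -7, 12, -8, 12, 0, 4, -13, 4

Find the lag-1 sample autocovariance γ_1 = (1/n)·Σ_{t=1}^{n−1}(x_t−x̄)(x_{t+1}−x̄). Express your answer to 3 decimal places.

-47.026

Mean x̄ = (6 − 7 + 12 − 8 + 12 + 0 + 4 − 13 + 4)/9 = 1.1111
Σ_{t=1}^{8}(x_t−x̄)(x_{t+1}−x̄) = -423.2346
γ_1 = -423.2346 / 9 = -47.026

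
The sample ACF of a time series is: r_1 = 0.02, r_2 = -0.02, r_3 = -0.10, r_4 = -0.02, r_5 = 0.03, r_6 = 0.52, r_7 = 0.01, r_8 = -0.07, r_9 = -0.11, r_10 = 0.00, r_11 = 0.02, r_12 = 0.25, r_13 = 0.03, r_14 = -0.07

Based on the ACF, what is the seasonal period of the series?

The largest autocorrelation is r_6 = 0.52, with a weaker echo at lag 12 (0.25); the remaining lags stay at or below 0.03.
The dominant spike at lag 6 indicates a seasonal period of 6.

6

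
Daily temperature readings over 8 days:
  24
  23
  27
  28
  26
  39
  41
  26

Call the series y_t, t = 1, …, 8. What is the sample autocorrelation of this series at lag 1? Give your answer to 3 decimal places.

Mean ȳ = (24 + 23 + 27 + 28 + 26 + 39 + 41 + 26)/8 = 29.2500
Σ(y_t−ȳ)(y_{t+1}−ȳ) = (32.8125) + (14.0625) + (2.8125) + (4.0625) + (-31.6875) + (114.5625) + (-38.1875) = 98.4375
Denominator Σ(y_t−ȳ)² = 327.5000
r_1 = 98.4375 / 327.5000 = 0.301

0.301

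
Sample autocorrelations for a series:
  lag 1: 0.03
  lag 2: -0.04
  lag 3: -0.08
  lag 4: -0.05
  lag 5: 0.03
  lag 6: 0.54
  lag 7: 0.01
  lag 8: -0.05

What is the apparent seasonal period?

6

The largest autocorrelation is r_6 = 0.54; the remaining lags stay at or below 0.03.
The dominant spike at lag 6 indicates a seasonal period of 6.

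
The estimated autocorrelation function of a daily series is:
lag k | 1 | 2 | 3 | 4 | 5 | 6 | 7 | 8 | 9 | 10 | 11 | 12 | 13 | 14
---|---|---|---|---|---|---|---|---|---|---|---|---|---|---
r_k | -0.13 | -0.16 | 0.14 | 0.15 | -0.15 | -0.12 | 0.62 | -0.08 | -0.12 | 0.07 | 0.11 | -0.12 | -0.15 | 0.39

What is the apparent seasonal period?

The largest autocorrelation is r_7 = 0.62, with a weaker echo at lag 14 (0.39); the remaining lags stay at or below 0.15.
The dominant spike at lag 7 indicates a seasonal period of 7.

7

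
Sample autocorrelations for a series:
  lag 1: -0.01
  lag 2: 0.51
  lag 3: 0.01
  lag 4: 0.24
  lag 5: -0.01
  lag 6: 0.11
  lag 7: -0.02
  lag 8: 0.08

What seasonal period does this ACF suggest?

2

The largest autocorrelation is r_2 = 0.51, with a weaker echo at lag 4 (0.24); the remaining lags stay at or below 0.11.
The dominant spike at lag 2 indicates a seasonal period of 2.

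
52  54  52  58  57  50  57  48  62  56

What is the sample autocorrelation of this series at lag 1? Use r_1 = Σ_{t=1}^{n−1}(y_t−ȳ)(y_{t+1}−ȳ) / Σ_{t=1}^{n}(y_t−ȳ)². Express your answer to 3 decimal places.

-0.467

Mean ȳ = (52 + 54 + 52 + 58 + 57 + 50 + 57 + 48 + 62 + 56)/10 = 54.6000
Numerator Σ_{t=1}^{9}(y_t−ȳ)(y_{t+1}−ȳ) = -73.9600
Denominator Σ(y_t−ȳ)² = 158.4000
r_1 = -73.9600 / 158.4000 = -0.467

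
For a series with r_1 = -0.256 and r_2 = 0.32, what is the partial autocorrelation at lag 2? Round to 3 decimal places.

φ_{22} = (r_2 − r_1²) / (1 − r_1²)
r_1² = (-0.256)² = 0.065536
Numerator = 0.32 − 0.0655 = 0.2545; denominator = 1 − 0.0655 = 0.9345
φ_{22} = 0.2545 / 0.9345 = 0.272

0.272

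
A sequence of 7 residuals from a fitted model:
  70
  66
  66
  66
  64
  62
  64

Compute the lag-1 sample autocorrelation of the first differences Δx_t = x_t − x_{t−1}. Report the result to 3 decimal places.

-0.227

First differences Δx: -4, 0, 0, -2, -2, 2
Mean of differences = -1.0000
Numerator Σ(Δx_t−Δx̄)(Δx_{t+1}−Δx̄) = -5.0000
Denominator Σ(Δx_t−Δx̄)² = 22.0000
r_1(Δx) = -5.0000 / 22.0000 = -0.227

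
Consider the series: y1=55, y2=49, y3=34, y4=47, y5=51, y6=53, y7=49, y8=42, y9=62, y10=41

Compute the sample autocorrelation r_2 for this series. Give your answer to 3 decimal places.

Mean ȳ = (55 + 49 + 34 + 47 + 51 + 53 + 49 + 42 + 62 + 41)/10 = 48.3000
Numerator Σ_{t=1}^{8}(y_t−ȳ)(y_{t+2}−ȳ) = -113.5800
Denominator Σ(y_t−ȳ)² = 562.1000
r_2 = -113.5800 / 562.1000 = -0.202

-0.202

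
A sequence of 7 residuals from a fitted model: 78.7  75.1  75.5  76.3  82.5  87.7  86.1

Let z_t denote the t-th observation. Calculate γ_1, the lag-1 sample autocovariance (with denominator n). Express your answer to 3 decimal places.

14.679

Mean z̄ = (78.7 + 75.1 + 75.5 + 76.3 + 82.5 + 87.7 + 86.1)/7 = 80.2714
Σ_{t=1}^{6}(z_t−z̄)(z_{t+1}−z̄) = 102.7535
γ_1 = 102.7535 / 7 = 14.679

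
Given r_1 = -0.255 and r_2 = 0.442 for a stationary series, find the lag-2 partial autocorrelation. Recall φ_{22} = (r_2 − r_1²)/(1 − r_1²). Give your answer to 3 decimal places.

φ_{22} = (r_2 − r_1²) / (1 − r_1²)
r_1² = (-0.255)² = 0.065025
Numerator = 0.442 − 0.0650 = 0.3770; denominator = 1 − 0.0650 = 0.9350
φ_{22} = 0.3770 / 0.9350 = 0.403

0.403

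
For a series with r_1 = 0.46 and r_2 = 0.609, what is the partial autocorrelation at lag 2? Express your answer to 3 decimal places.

φ_{22} = (r_2 − r_1²) / (1 − r_1²)
r_1² = (0.46)² = 0.2116
Numerator = 0.609 − 0.2116 = 0.3974; denominator = 1 − 0.2116 = 0.7884
φ_{22} = 0.3974 / 0.7884 = 0.504

0.504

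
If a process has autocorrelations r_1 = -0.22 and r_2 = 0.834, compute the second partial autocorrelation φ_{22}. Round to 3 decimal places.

0.826

φ_{22} = (r_2 − r_1²) / (1 − r_1²)
r_1² = (-0.22)² = 0.0484
Numerator = 0.834 − 0.0484 = 0.7856; denominator = 1 − 0.0484 = 0.9516
φ_{22} = 0.7856 / 0.9516 = 0.826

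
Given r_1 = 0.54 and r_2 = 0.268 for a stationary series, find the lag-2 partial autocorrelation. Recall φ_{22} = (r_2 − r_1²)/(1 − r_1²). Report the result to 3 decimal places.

φ_{22} = (r_2 − r_1²) / (1 − r_1²)
r_1² = (0.54)² = 0.2916
Numerator = 0.268 − 0.2916 = -0.0236; denominator = 1 − 0.2916 = 0.7084
φ_{22} = -0.0236 / 0.7084 = -0.033

-0.033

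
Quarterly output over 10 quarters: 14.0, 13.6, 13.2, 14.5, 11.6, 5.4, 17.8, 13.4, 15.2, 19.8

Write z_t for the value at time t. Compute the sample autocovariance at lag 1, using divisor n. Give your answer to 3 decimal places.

-1.048

Mean z̄ = (14.0 + 13.6 + 13.2 + 14.5 + 11.6 + 5.4 + 17.8 + 13.4 + 15.2 + 19.8)/10 = 13.8500
Σ_{t=1}^{9}(z_t−z̄)(z_{t+1}−z̄) = -10.4775
γ_1 = -10.4775 / 10 = -1.048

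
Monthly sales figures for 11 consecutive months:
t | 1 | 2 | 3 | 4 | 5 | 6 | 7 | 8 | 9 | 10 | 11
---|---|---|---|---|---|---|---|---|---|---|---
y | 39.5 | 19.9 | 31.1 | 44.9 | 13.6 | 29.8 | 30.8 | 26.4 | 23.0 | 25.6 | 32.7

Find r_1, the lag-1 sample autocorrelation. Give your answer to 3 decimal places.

-0.423

Mean ȳ = (39.5 + 19.9 + 31.1 + 44.9 + 13.6 + 29.8 + 30.8 + 26.4 + 23.0 + 25.6 + 32.7)/11 = 28.8455
Numerator Σ_{t=1}^{10}(y_t−ȳ)(y_{t+1}−ȳ) = -320.7512
Denominator Σ(y_t−ȳ)² = 759.0673
r_1 = -320.7512 / 759.0673 = -0.423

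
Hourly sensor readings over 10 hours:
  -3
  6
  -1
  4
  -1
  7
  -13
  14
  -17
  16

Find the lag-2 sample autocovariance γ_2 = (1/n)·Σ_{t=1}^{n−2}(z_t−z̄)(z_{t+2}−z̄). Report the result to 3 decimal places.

Mean z̄ = (-3 + 6 − 1 + 4 − 1 + 7 − 13 + 14 − 17 + 16)/10 = 1.2000
Σ_{t=1}^{8}(z_t−z̄)(z_{t+2}−z̄) = 597.1200
γ_2 = 597.1200 / 10 = 59.712

59.712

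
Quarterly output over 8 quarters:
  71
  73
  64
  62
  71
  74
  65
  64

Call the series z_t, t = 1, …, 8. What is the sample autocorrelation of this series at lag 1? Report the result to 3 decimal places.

Mean z̄ = (71 + 73 + 64 + 62 + 71 + 74 + 65 + 64)/8 = 68.0000
Deviations from mean: 3.0000, 5.0000, -4.0000, -6.0000, 3.0000, 6.0000, -3.0000, -4.0000
Σ(z_t−z̄)(z_{t+1}−z̄) = (15.0000) + (-20.0000) + (24.0000) + (-18.0000) + (18.0000) + (-18.0000) + (12.0000) = 13.0000
Denominator Σ(z_t−z̄)² = 156.0000
r_1 = 13.0000 / 156.0000 = 0.083

0.083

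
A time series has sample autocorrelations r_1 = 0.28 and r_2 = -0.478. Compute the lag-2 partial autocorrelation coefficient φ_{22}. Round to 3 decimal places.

-0.604

φ_{22} = (r_2 − r_1²) / (1 − r_1²)
r_1² = (0.28)² = 0.0784
Numerator = -0.478 − 0.0784 = -0.5564; denominator = 1 − 0.0784 = 0.9216
φ_{22} = -0.5564 / 0.9216 = -0.604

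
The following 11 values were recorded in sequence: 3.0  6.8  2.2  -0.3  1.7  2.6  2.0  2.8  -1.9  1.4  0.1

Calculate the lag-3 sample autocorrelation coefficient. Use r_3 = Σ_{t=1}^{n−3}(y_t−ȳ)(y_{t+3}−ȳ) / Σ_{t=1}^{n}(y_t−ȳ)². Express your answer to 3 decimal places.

-0.161

Mean ȳ = (3.0 + 6.8 + 2.2 − 0.3 + 1.7 + 2.6 + 2.0 + 2.8 − 1.9 + 1.4 + 0.1)/11 = 1.8545
Numerator Σ_{t=1}^{8}(y_t−ȳ)(y_{t+3}−ȳ) = -7.9580
Denominator Σ(y_t−ȳ)² = 49.4073
r_3 = -7.9580 / 49.4073 = -0.161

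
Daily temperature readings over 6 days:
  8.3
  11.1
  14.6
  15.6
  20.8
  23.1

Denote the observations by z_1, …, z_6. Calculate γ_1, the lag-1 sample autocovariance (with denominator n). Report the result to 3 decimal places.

Mean z̄ = (8.3 + 11.1 + 14.6 + 15.6 + 20.8 + 23.1)/6 = 15.5833
Deviations: -7.2833, -4.4833, -0.9833, 0.0167, 5.2167, 7.5167
Σ_{t=1}^{5}(z_t−z̄)(z_{t+1}−z̄) = 76.3447
γ_1 = 76.3447 / 6 = 12.724

12.724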